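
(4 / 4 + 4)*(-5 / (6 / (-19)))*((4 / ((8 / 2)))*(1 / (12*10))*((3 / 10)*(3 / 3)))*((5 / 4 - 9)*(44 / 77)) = -589 / 672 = -0.88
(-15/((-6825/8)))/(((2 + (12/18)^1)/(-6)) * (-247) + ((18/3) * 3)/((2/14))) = 36/482755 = 0.00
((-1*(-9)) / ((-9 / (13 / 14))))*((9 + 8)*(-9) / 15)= 663 / 70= 9.47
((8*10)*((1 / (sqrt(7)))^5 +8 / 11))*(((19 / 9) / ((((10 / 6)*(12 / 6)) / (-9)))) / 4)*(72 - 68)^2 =-14592 / 11 - 1824*sqrt(7) / 343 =-1340.61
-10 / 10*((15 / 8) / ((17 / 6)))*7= -315 / 68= -4.63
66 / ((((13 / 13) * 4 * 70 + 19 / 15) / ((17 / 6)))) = 2805 / 4219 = 0.66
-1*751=-751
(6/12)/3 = 1/6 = 0.17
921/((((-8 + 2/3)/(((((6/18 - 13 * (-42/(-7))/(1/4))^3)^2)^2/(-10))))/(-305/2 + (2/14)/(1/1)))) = -196853031731967681137809255794091796875/122472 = -1607330914265854082058015000000000.00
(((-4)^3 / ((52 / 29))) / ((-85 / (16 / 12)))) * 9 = 5568 / 1105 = 5.04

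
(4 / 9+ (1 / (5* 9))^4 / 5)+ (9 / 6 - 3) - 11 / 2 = -6.56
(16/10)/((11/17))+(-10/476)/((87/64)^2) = 121933496/49539105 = 2.46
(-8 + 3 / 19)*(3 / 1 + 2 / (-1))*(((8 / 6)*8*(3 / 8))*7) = -4172 / 19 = -219.58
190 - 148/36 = 1673/9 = 185.89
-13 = -13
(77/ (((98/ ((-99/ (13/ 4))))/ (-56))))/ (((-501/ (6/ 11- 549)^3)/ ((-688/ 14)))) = -3625765029615744/ 167167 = -21689478363.65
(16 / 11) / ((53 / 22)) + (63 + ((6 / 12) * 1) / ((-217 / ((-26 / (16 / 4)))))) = 2926717 / 46004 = 63.62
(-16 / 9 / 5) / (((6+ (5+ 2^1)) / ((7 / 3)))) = -112 / 1755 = -0.06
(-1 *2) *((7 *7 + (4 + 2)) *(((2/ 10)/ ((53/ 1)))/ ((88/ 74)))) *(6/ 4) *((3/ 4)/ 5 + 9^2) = -180153/ 4240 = -42.49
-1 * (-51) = 51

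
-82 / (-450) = 41 / 225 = 0.18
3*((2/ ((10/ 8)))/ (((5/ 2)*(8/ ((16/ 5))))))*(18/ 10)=864/ 625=1.38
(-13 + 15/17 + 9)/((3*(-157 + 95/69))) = 1219/182546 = 0.01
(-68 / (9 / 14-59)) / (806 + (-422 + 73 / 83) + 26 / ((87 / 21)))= 134792 / 45247911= 0.00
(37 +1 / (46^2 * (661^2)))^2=1170147510057766858489 / 854746172380826896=1369.00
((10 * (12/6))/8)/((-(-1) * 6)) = 5/12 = 0.42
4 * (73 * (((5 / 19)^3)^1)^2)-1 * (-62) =2921407122 / 47045881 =62.10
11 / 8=1.38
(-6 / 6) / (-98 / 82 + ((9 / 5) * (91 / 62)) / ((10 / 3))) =127100 / 51163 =2.48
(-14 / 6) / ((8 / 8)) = -7 / 3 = -2.33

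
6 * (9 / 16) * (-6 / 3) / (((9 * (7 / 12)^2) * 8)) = -27 / 98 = -0.28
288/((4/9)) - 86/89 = 57586/89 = 647.03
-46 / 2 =-23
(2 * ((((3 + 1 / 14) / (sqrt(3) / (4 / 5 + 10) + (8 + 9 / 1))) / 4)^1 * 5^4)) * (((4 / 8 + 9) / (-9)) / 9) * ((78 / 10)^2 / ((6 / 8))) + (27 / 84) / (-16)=-67603068747 / 125835584 + 17259125 * sqrt(3) / 5898543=-532.17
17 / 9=1.89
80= 80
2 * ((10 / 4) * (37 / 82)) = 185 / 82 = 2.26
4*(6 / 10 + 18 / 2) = 192 / 5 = 38.40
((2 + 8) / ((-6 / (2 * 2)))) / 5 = -4 / 3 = -1.33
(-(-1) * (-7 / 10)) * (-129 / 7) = 12.90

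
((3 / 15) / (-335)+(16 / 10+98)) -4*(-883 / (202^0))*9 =53411729 / 1675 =31887.60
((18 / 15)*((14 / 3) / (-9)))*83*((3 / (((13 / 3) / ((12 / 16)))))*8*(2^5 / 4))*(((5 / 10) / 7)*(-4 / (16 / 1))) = 1992 / 65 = 30.65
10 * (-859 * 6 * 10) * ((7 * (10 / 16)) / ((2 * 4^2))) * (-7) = 15784125 / 32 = 493253.91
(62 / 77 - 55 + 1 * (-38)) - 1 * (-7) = -6560 / 77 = -85.19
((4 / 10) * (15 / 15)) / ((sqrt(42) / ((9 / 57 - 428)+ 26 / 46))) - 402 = -402 - 12448 * sqrt(42) / 3059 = -428.37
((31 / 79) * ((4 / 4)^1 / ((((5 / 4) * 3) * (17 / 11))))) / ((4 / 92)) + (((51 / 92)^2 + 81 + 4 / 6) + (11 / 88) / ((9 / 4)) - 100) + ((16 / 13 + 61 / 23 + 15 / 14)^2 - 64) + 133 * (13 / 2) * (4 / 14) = 191.13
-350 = -350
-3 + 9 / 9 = -2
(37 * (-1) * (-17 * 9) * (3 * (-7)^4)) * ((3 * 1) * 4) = 489314196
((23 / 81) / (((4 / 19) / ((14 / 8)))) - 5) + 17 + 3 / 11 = 208609 / 14256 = 14.63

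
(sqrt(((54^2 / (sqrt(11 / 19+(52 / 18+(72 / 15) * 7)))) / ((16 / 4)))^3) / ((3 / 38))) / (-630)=-41553 * sqrt(3) * 31693^(1 / 4) * 95^(3 / 4) / 1109255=-26.34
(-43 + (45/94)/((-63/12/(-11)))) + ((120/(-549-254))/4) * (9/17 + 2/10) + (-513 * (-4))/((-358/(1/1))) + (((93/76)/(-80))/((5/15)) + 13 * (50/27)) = -3131406675773693/131971678090560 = -23.73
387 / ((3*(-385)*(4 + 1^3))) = -129 / 1925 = -0.07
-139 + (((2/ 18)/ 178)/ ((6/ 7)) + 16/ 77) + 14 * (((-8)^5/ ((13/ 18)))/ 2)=-3057135684997/ 9621612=-317736.33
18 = 18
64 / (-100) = -16 / 25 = -0.64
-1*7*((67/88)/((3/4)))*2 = -469/33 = -14.21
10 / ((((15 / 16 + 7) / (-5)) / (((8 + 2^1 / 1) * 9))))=-72000 / 127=-566.93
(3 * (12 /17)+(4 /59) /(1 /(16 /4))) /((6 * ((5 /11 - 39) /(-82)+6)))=270149 /4390131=0.06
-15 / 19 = -0.79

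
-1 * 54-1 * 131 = -185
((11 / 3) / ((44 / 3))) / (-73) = -1 / 292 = -0.00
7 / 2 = 3.50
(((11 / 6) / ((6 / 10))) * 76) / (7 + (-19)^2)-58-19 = -126467 / 1656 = -76.37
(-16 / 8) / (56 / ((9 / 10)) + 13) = -0.03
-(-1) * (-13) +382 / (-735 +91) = -4377 / 322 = -13.59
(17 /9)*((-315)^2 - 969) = 556784 /3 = 185594.67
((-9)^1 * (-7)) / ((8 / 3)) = 189 / 8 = 23.62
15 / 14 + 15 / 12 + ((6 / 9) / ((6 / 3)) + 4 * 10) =3583 / 84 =42.65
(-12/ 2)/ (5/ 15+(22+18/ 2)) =-9/ 47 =-0.19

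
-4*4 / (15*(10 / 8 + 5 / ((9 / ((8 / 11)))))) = -2112 / 3275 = -0.64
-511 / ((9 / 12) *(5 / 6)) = -4088 / 5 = -817.60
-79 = -79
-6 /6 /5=-1 /5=-0.20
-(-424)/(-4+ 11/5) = -2120/9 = -235.56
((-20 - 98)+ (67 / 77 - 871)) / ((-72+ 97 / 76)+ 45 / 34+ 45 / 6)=98303112 / 6158075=15.96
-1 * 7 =-7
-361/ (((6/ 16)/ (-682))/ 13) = 25605008/ 3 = 8535002.67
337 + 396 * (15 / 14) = 5329 / 7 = 761.29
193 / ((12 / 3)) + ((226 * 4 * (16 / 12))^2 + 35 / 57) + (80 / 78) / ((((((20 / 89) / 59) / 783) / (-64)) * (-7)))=210423874261 / 62244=3380629.04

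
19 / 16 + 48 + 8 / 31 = 24525 / 496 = 49.45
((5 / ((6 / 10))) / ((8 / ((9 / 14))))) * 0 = 0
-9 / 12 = -3 / 4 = -0.75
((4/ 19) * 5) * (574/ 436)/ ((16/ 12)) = 4305/ 4142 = 1.04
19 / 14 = 1.36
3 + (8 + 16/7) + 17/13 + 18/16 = 11443/728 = 15.72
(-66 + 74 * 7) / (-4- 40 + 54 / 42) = -3164 / 299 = -10.58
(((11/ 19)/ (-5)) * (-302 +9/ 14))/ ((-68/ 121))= -5615489/ 90440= -62.09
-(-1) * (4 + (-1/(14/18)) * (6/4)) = 29/14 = 2.07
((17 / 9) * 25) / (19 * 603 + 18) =1 / 243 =0.00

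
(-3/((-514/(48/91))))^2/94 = 2592/25706733143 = 0.00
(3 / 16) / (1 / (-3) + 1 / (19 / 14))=171 / 368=0.46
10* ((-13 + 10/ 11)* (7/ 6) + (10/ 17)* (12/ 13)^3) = -168157195/ 1232517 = -136.43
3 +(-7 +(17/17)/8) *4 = -49/2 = -24.50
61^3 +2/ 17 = 3858679/ 17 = 226981.12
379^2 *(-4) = -574564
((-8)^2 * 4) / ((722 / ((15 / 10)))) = 192 / 361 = 0.53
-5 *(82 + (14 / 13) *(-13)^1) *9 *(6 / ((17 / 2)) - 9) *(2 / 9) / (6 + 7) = 5640 / 13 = 433.85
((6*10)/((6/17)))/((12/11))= 935/6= 155.83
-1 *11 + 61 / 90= -929 / 90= -10.32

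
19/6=3.17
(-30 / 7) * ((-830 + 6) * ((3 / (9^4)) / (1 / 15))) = 41200 / 1701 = 24.22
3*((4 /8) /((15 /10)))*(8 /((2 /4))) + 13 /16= 269 /16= 16.81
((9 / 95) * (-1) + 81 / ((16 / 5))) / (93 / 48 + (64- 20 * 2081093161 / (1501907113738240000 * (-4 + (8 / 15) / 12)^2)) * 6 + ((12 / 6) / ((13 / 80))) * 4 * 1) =296405729157878913171456 / 5114901243895122562385219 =0.06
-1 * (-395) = 395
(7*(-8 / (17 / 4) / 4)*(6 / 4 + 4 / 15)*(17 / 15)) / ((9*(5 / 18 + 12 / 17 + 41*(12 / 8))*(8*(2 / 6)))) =-6307 / 1434000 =-0.00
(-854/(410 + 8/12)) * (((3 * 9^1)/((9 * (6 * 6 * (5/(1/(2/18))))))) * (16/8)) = -549/880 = -0.62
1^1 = 1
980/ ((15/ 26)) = 5096/ 3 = 1698.67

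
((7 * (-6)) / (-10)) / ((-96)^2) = 7 / 15360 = 0.00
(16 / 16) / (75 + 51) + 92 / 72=1.29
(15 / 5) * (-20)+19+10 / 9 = -359 / 9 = -39.89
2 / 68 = 1 / 34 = 0.03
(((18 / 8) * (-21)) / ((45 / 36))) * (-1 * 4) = 756 / 5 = 151.20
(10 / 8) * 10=25 / 2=12.50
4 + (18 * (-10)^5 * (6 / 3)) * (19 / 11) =-68399956 / 11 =-6218177.82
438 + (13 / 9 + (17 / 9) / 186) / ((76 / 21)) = 18591749 / 42408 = 438.40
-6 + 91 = 85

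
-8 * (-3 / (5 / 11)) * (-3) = -792 / 5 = -158.40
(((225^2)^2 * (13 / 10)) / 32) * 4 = 6663515625 / 16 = 416469726.56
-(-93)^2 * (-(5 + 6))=95139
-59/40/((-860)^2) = -59/29584000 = -0.00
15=15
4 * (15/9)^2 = 100/9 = 11.11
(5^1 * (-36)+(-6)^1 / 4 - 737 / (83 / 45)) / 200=-96459 / 33200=-2.91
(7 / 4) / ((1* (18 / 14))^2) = 1.06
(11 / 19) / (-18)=-11 / 342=-0.03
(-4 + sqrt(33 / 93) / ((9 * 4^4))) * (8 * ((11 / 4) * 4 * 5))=-1760 + 55 * sqrt(341) / 8928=-1759.89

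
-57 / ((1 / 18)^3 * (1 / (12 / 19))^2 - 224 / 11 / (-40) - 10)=2632798080 / 438359921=6.01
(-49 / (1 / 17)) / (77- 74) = -833 / 3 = -277.67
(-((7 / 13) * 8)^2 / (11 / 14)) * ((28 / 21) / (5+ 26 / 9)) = -526848 / 131989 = -3.99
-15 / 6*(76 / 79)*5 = -950 / 79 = -12.03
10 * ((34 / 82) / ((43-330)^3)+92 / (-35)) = -25477061346 / 969236023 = -26.29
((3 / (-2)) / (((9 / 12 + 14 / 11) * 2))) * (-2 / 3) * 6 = 132 / 89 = 1.48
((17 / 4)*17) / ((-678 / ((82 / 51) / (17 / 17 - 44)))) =697 / 174924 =0.00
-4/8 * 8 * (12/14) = -24/7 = -3.43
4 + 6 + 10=20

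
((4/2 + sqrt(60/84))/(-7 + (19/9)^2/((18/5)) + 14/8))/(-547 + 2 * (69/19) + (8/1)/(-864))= 5983632 * sqrt(35)/90701329187 + 11967264/12957332741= 0.00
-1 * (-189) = 189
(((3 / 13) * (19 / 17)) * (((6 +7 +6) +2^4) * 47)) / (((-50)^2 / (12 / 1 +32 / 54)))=6251 / 2925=2.14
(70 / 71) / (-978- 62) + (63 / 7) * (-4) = -265831 / 7384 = -36.00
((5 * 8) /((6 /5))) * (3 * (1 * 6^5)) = 777600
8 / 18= 4 / 9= 0.44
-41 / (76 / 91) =-49.09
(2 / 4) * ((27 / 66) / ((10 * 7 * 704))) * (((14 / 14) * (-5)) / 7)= -0.00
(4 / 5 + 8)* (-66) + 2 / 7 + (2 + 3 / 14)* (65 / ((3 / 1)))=-111833 / 210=-532.54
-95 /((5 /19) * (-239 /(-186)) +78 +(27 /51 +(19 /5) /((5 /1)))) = -142685250 /119596607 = -1.19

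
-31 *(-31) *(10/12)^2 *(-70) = -840875/18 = -46715.28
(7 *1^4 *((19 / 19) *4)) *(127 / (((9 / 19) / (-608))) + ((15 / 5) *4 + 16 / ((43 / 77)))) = -4563185.32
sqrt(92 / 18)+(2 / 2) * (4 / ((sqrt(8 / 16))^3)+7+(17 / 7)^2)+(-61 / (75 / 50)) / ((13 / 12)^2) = -180136 / 8281+sqrt(46) / 3+8 * sqrt(2) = -8.18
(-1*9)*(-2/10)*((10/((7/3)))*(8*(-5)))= -2160/7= -308.57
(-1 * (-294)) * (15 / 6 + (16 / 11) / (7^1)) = 8757 / 11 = 796.09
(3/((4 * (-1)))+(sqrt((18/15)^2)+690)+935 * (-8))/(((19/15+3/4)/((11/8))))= -407373/88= -4629.24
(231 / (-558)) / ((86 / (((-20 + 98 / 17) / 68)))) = 9317 / 9245688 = 0.00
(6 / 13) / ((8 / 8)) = 6 / 13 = 0.46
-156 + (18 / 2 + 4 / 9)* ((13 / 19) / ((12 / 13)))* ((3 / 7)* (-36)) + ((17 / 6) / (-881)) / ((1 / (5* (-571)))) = -179152163 / 703038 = -254.83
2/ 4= 1/ 2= 0.50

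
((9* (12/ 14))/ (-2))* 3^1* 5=-57.86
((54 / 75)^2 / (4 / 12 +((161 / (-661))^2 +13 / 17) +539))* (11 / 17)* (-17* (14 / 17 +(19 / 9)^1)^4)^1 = -195335405372185331 / 249473231143486875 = -0.78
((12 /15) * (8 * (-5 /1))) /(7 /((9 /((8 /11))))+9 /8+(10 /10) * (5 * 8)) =-25344 /33019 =-0.77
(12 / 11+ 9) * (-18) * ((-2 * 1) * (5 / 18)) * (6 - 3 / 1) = 3330 / 11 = 302.73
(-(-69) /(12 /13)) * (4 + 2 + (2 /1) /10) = 9269 /20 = 463.45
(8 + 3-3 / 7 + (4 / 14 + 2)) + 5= 125 / 7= 17.86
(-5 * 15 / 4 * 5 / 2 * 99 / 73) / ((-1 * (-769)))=-37125 / 449096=-0.08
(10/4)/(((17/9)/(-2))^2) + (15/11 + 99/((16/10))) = 1679565/25432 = 66.04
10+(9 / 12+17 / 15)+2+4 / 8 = 863 / 60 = 14.38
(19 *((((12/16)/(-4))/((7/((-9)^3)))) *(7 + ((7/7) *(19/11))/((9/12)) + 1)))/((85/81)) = 1121931/308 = 3642.63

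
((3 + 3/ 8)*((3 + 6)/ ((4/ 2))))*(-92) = -5589/ 4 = -1397.25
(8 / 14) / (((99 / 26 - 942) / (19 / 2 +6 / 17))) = -17420 / 2902767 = -0.01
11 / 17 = 0.65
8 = 8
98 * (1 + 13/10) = 1127/5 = 225.40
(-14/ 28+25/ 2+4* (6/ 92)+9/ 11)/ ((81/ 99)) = 1103/ 69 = 15.99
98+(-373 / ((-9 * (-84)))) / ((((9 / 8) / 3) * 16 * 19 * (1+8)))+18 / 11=850114873 / 8532216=99.64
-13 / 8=-1.62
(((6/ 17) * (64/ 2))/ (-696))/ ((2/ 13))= -52/ 493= -0.11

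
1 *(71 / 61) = 71 / 61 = 1.16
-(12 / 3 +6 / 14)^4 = -923521 / 2401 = -384.64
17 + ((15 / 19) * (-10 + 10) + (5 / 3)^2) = 178 / 9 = 19.78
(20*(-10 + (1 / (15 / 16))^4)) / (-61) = 1762856 / 617625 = 2.85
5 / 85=1 / 17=0.06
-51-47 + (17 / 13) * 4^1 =-1206 / 13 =-92.77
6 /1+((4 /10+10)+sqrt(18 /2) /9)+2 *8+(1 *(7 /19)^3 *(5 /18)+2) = 21449809 /617310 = 34.75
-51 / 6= -17 / 2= -8.50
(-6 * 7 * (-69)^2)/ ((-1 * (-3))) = -66654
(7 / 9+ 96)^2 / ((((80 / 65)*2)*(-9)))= -9862333 / 23328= -422.77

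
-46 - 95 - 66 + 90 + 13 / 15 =-1742 / 15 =-116.13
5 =5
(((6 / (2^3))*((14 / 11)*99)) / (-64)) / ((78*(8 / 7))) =-441 / 26624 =-0.02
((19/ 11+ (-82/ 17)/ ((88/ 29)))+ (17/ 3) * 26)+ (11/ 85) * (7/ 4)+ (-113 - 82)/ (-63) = 1973877/ 13090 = 150.79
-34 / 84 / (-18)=0.02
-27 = -27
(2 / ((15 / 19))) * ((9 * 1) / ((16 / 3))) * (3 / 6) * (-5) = -171 / 16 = -10.69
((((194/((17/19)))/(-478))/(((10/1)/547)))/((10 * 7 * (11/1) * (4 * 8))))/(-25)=0.00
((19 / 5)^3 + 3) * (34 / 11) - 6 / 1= 237706 / 1375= 172.88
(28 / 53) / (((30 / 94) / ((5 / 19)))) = 1316 / 3021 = 0.44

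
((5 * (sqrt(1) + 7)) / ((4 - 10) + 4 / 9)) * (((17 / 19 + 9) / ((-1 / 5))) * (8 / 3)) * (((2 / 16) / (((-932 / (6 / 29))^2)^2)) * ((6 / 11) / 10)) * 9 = 0.00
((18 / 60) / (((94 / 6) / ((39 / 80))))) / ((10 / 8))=351 / 47000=0.01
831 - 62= 769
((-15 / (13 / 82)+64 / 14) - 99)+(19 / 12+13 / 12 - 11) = -53884 / 273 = -197.38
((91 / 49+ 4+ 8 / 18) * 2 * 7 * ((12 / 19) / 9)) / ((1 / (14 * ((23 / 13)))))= 1022672 / 6669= 153.35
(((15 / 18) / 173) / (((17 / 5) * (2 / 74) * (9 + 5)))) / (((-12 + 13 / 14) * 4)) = -0.00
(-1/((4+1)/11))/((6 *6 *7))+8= 10069/1260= 7.99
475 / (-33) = -475 / 33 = -14.39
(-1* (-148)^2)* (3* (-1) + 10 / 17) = 898064 / 17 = 52827.29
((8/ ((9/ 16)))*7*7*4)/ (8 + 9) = 25088/ 153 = 163.97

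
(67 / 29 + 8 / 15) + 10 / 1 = 5587 / 435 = 12.84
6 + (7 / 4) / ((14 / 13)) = 61 / 8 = 7.62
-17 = -17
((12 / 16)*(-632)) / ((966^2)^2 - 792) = -79 / 145130019924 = -0.00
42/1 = 42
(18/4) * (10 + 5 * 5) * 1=157.50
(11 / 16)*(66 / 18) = 121 / 48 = 2.52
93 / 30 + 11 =141 / 10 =14.10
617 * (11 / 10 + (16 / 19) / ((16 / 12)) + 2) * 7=3062171 / 190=16116.69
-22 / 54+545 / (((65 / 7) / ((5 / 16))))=100717 / 5616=17.93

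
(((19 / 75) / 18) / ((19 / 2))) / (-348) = -1 / 234900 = -0.00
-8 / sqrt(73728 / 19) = -sqrt(38) / 48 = -0.13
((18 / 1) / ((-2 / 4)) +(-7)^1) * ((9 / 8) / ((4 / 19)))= -229.78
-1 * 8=-8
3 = 3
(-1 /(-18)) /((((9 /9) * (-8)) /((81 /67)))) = -9 /1072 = -0.01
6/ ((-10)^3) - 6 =-3003/ 500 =-6.01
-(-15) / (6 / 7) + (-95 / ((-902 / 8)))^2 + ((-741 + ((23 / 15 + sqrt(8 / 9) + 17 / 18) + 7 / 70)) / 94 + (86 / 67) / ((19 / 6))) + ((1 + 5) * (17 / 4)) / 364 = sqrt(2) / 141 + 91863833553991 / 8482529535480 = 10.84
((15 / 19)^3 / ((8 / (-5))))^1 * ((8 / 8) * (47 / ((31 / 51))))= -40449375 / 1701032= -23.78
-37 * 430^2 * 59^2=-23814565300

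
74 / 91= 0.81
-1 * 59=-59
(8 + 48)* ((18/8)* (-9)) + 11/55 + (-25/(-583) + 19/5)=-658765/583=-1129.96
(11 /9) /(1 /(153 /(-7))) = -187 /7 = -26.71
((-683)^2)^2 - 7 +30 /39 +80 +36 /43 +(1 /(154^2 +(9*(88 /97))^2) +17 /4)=217611987199.86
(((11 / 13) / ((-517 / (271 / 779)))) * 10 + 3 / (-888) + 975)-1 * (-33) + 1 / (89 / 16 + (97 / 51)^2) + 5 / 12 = 8570811259486741 / 8498434110504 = 1008.52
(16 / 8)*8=16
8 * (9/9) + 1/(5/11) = 51/5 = 10.20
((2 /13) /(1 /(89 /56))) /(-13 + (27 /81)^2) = -801 /42224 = -0.02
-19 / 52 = -0.37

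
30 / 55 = 6 / 11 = 0.55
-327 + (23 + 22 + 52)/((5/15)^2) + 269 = 815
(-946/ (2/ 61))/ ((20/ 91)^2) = -238931693/ 400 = -597329.23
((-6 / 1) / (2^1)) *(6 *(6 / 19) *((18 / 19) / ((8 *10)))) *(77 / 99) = -0.05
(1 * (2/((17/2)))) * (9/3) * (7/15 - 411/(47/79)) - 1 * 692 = -4711364/3995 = -1179.32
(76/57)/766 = 2/1149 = 0.00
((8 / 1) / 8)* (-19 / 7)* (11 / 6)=-209 / 42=-4.98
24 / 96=1 / 4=0.25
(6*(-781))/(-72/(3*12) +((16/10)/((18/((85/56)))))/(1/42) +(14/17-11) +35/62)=1347012/1709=788.19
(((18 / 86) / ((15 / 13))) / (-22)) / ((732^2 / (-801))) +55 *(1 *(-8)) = -123906319729 / 281605280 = -440.00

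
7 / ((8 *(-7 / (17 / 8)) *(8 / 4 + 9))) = -17 / 704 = -0.02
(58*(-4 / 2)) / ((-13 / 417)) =48372 / 13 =3720.92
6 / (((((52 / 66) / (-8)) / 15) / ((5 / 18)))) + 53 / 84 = -276511 / 1092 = -253.22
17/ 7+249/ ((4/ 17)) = 29699/ 28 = 1060.68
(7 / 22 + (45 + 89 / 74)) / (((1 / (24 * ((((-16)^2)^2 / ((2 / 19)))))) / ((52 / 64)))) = 229869060096 / 407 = 564788845.44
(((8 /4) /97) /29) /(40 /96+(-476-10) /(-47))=1128 /17066471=0.00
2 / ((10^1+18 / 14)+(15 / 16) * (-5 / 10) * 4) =112 / 527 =0.21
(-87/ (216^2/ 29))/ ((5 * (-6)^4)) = -841/ 100776960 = -0.00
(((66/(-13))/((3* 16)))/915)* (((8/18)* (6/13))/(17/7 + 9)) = -0.00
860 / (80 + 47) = 860 / 127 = 6.77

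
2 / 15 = 0.13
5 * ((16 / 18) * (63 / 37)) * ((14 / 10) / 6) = 196 / 111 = 1.77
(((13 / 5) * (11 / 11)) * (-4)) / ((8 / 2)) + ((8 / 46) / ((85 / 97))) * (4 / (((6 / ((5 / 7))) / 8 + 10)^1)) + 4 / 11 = -10287113 / 4752605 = -2.16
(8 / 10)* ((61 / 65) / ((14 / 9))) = 1098 / 2275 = 0.48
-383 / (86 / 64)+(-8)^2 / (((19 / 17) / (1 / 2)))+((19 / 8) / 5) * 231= -4793067 / 32680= -146.67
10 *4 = 40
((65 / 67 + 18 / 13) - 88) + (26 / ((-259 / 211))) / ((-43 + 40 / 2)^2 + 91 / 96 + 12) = -1005652770197 / 11736718903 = -85.68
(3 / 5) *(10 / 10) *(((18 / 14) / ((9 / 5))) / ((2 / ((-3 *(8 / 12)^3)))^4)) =256 / 15309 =0.02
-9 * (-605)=5445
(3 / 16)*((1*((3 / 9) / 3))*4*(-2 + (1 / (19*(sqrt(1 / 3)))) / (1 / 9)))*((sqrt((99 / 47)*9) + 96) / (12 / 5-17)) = 0.68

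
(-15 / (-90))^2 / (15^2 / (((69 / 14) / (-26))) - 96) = -23 / 1062288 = -0.00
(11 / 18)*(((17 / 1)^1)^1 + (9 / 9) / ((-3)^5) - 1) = 42757 / 4374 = 9.78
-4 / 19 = -0.21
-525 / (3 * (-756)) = 25 / 108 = 0.23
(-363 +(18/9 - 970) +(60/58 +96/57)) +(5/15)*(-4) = -2197853/1653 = -1329.61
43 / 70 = 0.61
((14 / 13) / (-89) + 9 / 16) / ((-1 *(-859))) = 10189 / 15901808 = 0.00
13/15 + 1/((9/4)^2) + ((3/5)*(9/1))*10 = 22301/405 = 55.06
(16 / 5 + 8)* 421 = 23576 / 5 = 4715.20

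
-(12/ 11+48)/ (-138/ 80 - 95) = 21600/ 42559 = 0.51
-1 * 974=-974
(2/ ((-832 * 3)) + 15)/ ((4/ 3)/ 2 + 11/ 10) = 93595/ 11024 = 8.49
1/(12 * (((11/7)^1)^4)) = 2401/175692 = 0.01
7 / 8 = 0.88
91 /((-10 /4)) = -182 /5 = -36.40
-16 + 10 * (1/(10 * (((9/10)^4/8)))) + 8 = 27512/6561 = 4.19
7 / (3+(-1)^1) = 7 / 2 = 3.50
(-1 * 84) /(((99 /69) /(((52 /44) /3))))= -23.06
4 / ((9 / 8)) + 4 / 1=68 / 9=7.56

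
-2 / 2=-1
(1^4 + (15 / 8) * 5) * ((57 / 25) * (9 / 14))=42579 / 2800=15.21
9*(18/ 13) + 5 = 227/ 13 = 17.46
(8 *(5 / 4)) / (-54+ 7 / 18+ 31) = -180 / 407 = -0.44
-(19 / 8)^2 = -361 / 64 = -5.64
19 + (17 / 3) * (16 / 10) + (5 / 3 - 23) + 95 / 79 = 9404 / 1185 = 7.94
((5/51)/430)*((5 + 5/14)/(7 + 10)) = 25/347956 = 0.00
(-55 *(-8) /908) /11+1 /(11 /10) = 0.95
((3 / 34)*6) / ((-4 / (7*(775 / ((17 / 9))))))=-439425 / 1156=-380.13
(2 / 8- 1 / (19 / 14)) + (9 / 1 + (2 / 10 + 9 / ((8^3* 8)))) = 3391319 / 389120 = 8.72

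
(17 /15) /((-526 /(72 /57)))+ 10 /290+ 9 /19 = 0.51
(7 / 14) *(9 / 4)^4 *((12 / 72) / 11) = 2187 / 11264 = 0.19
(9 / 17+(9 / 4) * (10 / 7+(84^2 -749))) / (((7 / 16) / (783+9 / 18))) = 21175118586 / 833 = 25420310.43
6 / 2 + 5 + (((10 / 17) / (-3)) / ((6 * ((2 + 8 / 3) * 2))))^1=11419 / 1428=8.00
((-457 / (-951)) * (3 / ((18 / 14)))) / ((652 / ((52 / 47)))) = 41587 / 21856833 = 0.00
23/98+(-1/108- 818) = -4327663/5292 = -817.77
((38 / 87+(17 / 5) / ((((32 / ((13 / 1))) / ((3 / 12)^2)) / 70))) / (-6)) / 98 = -144317 / 13095936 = -0.01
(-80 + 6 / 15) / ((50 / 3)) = -597 / 125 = -4.78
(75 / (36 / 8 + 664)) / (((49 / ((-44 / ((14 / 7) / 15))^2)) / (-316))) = -5161860000 / 65513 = -78791.38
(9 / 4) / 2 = 9 / 8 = 1.12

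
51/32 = 1.59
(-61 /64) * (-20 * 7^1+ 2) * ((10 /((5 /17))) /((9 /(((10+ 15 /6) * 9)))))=1788825 /32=55900.78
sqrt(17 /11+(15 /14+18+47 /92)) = sqrt(265063799) /3542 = 4.60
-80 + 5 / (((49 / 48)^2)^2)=-434642000 / 5764801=-75.40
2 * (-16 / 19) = -32 / 19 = -1.68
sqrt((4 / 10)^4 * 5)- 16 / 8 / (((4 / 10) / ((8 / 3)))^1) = -40 / 3 + 4 * sqrt(5) / 25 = -12.98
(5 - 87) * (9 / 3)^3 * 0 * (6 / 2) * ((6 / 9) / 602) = 0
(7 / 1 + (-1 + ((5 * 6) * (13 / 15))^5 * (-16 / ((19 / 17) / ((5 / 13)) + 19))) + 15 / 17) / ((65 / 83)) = -876917969503 / 79135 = -11081291.08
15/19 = 0.79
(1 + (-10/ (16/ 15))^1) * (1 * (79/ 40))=-16.54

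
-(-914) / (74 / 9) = 4113 / 37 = 111.16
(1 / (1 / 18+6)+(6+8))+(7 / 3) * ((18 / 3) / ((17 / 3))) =30826 / 1853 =16.64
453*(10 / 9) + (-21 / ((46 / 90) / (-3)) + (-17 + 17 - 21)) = 41786 / 69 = 605.59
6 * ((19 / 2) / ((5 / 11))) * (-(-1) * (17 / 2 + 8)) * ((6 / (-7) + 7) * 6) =76261.11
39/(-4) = -39/4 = -9.75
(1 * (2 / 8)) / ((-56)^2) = 1 / 12544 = 0.00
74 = 74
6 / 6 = 1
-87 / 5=-17.40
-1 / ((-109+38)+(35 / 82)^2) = 6724 / 476179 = 0.01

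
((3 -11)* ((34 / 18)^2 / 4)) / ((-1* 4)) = 289 / 162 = 1.78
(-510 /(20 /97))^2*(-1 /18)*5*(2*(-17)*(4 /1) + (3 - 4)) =232831585.62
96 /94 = 48 /47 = 1.02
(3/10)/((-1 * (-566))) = 0.00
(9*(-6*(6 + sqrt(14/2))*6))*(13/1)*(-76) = 320112*sqrt(7) + 1920672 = 2767608.74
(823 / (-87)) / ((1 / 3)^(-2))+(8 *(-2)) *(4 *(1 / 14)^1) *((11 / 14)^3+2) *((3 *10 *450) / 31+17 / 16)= -1156342657831 / 233117892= -4960.33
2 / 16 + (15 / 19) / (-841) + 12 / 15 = 590623 / 639160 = 0.92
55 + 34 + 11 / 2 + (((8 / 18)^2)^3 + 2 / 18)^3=28368389626116381119 / 300189270593998242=94.50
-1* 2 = -2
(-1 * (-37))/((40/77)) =71.22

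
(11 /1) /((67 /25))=275 /67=4.10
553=553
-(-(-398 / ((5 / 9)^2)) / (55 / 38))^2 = -1500732801936 / 1890625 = -793776.03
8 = 8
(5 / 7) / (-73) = -5 / 511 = -0.01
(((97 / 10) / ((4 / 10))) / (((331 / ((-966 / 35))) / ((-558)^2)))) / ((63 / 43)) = -4978347102 / 11585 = -429723.53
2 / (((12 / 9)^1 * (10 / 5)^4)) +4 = 131 / 32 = 4.09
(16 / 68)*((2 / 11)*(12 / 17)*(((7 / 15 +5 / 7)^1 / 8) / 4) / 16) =31 / 445060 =0.00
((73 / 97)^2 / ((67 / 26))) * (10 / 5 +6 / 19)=6096376 / 11977657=0.51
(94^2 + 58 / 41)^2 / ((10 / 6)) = 393857782668 / 8405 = 46859938.45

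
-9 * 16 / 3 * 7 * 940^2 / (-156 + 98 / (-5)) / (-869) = -742224000 / 381491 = -1945.59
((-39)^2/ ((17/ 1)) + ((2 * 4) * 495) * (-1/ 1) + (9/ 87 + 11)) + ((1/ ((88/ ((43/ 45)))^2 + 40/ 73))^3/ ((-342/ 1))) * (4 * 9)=-27121712507259982263212687831370669/ 7027395463428580934367248096000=-3859.43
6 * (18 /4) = 27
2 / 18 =1 / 9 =0.11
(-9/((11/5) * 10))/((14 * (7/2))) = -9/1078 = -0.01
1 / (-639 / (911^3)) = -1183189.41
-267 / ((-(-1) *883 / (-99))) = 26433 / 883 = 29.94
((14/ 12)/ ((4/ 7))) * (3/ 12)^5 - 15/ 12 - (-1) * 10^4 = 245729329/ 24576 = 9998.75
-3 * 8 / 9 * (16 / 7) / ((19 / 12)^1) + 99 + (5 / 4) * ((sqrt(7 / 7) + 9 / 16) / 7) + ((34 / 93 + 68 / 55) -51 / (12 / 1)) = 4039596013 / 43538880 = 92.78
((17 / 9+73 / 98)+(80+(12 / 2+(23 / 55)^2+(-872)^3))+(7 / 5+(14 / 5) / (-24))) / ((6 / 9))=-3538126493672899 / 3557400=-994582136.86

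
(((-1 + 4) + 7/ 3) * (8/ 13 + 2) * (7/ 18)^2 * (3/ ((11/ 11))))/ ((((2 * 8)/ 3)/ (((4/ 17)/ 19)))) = 98/ 6669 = 0.01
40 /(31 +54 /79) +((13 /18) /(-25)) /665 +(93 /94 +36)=673309565771 /17602034625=38.25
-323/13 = -24.85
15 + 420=435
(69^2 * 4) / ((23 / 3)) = 2484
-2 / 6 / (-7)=1 / 21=0.05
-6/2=-3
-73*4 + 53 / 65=-18927 / 65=-291.18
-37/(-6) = 37/6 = 6.17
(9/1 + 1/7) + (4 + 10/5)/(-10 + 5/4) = 296/35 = 8.46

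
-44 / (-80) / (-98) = -11 / 1960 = -0.01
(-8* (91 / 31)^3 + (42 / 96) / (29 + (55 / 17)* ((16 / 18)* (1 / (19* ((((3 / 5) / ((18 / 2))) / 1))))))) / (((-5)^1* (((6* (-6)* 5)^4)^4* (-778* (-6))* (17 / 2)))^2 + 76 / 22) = -4592569380355 / 1317396146849261125291396512360665366502128274075024413350765714285714285714285714364119975904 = -0.00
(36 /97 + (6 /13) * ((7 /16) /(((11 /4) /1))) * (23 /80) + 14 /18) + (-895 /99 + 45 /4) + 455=9155784499 /19974240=458.38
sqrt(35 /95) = sqrt(133) /19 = 0.61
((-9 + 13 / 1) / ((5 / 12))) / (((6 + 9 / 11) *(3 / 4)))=704 / 375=1.88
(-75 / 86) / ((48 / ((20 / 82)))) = -125 / 28208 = -0.00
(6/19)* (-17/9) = -0.60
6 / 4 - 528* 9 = -9501 / 2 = -4750.50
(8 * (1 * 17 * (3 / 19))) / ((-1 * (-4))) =102 / 19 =5.37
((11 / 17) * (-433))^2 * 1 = 78498.85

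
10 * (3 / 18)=1.67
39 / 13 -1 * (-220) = 223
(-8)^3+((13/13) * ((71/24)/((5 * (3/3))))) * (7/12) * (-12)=-61937/120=-516.14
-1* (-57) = 57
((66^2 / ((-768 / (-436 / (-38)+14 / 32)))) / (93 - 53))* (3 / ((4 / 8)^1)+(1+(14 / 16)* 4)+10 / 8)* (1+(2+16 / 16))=-79.38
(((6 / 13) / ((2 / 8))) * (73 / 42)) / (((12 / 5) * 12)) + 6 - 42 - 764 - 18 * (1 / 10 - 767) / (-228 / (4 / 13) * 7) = -802.55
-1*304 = -304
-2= -2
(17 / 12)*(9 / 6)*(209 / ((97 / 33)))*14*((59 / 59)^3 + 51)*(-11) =-117366249 / 97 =-1209961.33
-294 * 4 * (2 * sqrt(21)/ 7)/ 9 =-112 * sqrt(21)/ 3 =-171.08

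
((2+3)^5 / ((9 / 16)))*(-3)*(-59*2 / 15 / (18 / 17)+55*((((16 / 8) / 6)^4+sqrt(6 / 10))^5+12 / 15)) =-6588839375510000 / 10460353203 - 8544904808000*sqrt(15) / 129140163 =-886153.21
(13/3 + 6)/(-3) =-31/9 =-3.44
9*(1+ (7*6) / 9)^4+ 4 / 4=83530 / 9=9281.11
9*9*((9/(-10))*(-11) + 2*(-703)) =-1130841/10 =-113084.10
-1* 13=-13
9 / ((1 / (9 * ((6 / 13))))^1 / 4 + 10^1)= 1944 / 2173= 0.89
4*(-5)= -20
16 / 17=0.94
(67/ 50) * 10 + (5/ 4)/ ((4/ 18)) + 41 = 2401/ 40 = 60.02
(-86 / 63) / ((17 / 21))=-86 / 51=-1.69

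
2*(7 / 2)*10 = 70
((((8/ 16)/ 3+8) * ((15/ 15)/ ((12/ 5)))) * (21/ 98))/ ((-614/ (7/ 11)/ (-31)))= 7595/ 324192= 0.02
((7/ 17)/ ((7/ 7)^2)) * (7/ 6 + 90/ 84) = 47/ 51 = 0.92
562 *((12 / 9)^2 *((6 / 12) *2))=8992 / 9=999.11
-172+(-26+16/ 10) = -982/ 5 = -196.40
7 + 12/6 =9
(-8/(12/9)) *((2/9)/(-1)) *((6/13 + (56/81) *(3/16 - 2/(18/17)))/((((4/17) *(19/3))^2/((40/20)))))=-206057/240084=-0.86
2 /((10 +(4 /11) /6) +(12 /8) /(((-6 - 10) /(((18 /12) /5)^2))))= 211200 /1061509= 0.20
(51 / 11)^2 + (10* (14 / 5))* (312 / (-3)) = -349751 / 121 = -2890.50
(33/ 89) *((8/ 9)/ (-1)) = -88/ 267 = -0.33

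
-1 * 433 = -433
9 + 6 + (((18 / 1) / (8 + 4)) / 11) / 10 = 3303 / 220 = 15.01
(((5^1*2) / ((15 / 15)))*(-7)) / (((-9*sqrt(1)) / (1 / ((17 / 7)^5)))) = 1176490 / 12778713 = 0.09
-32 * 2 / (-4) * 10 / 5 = 32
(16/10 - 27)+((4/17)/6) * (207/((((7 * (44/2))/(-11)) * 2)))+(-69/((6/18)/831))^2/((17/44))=91136732699549/1190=76585489663.49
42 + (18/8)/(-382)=41.99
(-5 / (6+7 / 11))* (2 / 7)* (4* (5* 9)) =-19800 / 511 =-38.75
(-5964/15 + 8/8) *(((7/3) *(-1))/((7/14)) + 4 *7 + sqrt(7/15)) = -9254 - 661 *sqrt(105)/25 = -9524.93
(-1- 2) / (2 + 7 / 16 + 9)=-16 / 61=-0.26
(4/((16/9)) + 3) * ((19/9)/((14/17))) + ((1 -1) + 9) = 539/24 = 22.46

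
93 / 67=1.39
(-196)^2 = 38416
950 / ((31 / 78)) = 74100 / 31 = 2390.32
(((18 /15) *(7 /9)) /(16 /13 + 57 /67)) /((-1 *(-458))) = 871 /889665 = 0.00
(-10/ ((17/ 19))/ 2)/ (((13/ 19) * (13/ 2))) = -3610/ 2873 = -1.26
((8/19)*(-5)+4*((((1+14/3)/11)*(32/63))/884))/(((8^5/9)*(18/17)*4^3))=-2296003/269228703744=-0.00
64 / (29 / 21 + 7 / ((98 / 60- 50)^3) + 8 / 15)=33.43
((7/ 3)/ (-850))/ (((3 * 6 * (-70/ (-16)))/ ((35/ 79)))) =-14/ 906525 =-0.00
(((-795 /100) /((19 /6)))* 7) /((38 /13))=-43407 /7220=-6.01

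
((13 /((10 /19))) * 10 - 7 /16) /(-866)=-3945 /13856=-0.28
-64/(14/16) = -512/7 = -73.14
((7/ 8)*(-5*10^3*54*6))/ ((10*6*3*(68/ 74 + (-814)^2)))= -41625/ 3502298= -0.01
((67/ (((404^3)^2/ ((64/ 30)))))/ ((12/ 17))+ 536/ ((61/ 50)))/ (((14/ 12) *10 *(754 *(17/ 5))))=655458970431900741479/ 44620825950738008724480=0.01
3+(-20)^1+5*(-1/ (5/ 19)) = -36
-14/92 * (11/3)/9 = -77/1242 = -0.06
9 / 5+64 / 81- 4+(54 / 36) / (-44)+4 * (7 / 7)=91097 / 35640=2.56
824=824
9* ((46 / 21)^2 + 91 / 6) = 17609 / 98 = 179.68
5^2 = 25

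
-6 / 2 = -3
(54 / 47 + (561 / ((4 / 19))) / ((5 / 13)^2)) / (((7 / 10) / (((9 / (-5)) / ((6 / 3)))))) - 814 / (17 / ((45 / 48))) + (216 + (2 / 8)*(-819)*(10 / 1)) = -4001128521 / 159800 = -25038.35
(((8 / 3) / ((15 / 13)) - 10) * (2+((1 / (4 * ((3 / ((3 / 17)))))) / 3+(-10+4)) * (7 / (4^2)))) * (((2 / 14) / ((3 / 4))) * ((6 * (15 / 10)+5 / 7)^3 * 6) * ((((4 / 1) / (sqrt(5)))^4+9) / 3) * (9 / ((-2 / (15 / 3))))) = -391125731048 / 540225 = -724005.24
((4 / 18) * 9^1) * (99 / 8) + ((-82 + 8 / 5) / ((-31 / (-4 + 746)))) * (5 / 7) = 173517 / 124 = 1399.33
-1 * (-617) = 617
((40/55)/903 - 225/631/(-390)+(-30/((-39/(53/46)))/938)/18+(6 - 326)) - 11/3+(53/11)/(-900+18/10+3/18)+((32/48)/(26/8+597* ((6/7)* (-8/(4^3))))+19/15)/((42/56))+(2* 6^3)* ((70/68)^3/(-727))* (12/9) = -130030147421518707292204169/402744314188269906152300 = -322.86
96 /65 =1.48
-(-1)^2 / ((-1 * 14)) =1 / 14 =0.07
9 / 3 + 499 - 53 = 449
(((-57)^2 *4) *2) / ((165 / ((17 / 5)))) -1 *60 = 130788 / 275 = 475.59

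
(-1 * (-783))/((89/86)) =756.61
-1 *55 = -55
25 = 25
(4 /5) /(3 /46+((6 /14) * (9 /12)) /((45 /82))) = 161 /131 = 1.23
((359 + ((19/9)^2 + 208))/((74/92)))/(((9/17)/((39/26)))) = 18098608/8991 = 2012.97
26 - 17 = 9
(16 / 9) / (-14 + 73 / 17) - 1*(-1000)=1484728 / 1485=999.82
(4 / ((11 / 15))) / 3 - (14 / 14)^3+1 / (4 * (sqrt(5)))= sqrt(5) / 20+9 / 11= 0.93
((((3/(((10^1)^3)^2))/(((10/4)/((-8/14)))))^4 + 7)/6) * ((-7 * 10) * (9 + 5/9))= -110275421142578125000000003483/141311645507812500000000000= -780.37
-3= -3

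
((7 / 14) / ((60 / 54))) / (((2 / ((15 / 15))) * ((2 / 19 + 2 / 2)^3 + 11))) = 61731 / 3388400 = 0.02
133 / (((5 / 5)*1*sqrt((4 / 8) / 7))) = 133*sqrt(14) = 497.64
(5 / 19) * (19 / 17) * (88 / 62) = 220 / 527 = 0.42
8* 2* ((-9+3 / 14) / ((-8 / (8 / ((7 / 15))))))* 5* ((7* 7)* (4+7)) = 811800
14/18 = 7/9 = 0.78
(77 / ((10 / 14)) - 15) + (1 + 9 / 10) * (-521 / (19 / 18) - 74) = -4928 / 5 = -985.60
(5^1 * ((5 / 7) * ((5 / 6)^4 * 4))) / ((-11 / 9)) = -15625 / 2772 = -5.64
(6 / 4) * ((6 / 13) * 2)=18 / 13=1.38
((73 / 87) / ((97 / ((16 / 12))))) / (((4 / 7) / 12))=2044 / 8439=0.24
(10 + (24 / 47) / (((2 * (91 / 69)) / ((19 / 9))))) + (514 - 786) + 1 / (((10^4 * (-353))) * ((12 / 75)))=-631912929077 / 2415649600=-261.59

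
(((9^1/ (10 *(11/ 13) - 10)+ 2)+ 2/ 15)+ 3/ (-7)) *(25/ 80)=-1.30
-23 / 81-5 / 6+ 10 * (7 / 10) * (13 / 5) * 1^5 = 13837 / 810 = 17.08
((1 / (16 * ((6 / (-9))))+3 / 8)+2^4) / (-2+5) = 521 / 96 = 5.43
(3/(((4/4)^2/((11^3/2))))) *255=1018215/2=509107.50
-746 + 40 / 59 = -43974 / 59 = -745.32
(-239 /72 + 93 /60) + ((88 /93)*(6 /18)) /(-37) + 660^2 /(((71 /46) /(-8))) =-66191458461289 /29317320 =-2257759.52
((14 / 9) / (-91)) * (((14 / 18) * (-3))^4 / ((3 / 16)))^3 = -113387824750592 / 1678822119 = -67540.11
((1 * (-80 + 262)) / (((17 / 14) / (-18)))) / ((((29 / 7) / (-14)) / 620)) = 2786696640 / 493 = 5652528.68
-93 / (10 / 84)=-3906 / 5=-781.20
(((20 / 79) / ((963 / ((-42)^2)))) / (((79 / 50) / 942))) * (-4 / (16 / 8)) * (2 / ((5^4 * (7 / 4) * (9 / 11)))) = -12379136 / 10016805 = -1.24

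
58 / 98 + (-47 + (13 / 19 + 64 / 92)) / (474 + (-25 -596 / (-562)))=1328217507 / 2708037871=0.49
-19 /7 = -2.71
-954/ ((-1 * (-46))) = -477/ 23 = -20.74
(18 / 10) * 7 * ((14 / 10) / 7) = 63 / 25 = 2.52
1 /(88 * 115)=1 /10120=0.00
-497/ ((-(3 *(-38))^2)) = 497/ 12996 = 0.04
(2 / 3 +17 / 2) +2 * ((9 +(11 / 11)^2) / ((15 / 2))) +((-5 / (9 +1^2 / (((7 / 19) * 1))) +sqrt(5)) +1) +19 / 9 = sqrt(5) +5357 / 369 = 16.75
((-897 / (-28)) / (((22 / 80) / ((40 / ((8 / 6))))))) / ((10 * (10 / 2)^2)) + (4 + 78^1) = 36952 / 385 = 95.98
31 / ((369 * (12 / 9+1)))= 0.04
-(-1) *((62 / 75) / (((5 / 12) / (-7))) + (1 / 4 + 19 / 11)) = -65509 / 5500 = -11.91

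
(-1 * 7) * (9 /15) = -21 /5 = -4.20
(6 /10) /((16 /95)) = 3.56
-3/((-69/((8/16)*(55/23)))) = 55/1058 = 0.05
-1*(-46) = 46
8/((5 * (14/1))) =4/35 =0.11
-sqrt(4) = -2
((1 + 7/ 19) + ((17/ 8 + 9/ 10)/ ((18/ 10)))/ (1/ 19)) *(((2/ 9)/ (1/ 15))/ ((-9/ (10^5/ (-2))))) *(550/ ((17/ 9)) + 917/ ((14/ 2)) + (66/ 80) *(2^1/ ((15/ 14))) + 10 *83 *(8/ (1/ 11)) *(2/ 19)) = 7459931299516250/ 1491291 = 5002331067.19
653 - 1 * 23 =630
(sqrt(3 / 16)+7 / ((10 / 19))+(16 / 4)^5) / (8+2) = sqrt(3) / 40+10373 / 100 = 103.77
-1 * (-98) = 98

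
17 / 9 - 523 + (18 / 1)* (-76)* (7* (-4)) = 340046 / 9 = 37782.89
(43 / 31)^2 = 1.92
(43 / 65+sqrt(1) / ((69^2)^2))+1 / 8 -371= -4363670130311 / 11786902920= -370.21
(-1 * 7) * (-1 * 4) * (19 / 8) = 133 / 2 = 66.50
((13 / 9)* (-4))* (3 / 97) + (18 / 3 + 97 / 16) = 55331 / 4656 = 11.88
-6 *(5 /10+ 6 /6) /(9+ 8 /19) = -171 /179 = -0.96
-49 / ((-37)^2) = -49 / 1369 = -0.04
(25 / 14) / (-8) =-25 / 112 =-0.22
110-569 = -459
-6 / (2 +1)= -2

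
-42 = -42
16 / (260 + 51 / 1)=0.05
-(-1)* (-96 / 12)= -8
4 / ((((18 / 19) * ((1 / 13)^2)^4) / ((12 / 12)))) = 30997767398 / 9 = 3444196377.56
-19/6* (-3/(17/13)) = 247/34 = 7.26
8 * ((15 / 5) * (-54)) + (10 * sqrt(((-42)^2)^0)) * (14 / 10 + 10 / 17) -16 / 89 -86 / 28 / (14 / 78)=-191779025 / 148274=-1293.41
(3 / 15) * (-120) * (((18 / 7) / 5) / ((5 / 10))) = -864 / 35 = -24.69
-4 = -4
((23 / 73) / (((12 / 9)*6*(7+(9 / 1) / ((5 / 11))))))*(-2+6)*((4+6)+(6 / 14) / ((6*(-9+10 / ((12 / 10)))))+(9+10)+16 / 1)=144555 / 547792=0.26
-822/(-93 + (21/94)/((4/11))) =103024/11579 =8.90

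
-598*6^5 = -4650048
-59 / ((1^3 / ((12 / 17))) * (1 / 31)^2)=-680388 / 17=-40022.82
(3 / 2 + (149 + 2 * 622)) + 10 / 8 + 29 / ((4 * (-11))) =15346 / 11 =1395.09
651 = 651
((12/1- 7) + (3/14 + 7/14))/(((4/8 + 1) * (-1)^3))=-80/21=-3.81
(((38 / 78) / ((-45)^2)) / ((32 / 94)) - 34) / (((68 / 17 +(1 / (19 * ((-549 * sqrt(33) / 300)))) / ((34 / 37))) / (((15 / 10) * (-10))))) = 156597055897885 * sqrt(33) / 5180091658563744 +183458106572520593 / 1438914349601040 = 127.67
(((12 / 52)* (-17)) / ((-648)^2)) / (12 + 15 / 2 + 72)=-17 / 166491936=-0.00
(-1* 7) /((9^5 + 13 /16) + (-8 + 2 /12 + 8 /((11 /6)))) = -3696 /31176469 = -0.00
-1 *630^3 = -250047000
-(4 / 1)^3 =-64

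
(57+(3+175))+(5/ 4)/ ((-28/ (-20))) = 6605/ 28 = 235.89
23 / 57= 0.40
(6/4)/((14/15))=45/28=1.61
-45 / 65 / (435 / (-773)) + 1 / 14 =34351 / 26390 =1.30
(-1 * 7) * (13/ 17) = -5.35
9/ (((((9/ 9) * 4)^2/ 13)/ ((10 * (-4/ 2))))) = -585/ 4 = -146.25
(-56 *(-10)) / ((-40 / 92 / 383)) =-493304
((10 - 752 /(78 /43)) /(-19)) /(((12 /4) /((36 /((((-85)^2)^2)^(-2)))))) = 171974220162653125000 /247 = 696251903492522773.28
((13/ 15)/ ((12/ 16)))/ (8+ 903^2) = 52/ 36693765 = 0.00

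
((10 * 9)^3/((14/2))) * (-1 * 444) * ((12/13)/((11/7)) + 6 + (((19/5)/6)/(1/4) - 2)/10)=-307371360960/1001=-307064296.66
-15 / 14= -1.07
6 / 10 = 3 / 5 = 0.60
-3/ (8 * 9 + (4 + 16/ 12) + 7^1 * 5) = -9/ 337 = -0.03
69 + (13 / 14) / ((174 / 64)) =69.34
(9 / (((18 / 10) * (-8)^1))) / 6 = -5 / 48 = -0.10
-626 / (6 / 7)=-2191 / 3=-730.33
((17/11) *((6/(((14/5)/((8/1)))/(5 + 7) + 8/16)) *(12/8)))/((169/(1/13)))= 36720/3069209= 0.01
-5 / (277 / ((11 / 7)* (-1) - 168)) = 5935 / 1939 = 3.06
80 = 80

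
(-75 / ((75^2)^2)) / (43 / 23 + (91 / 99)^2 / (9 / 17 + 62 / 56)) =-6503871 / 6546320078125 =-0.00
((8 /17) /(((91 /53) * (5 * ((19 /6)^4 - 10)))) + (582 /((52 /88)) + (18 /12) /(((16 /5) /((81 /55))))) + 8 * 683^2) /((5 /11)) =1192814366255402213 /145245973600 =8212374.75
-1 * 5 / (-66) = 5 / 66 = 0.08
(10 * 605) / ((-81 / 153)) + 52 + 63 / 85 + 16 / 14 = -60907201 / 5355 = -11373.89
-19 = -19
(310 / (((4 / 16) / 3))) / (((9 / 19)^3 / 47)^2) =128866195399960 / 177147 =727453444.88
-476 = -476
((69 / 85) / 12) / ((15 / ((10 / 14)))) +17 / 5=24299 / 7140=3.40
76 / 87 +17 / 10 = 2239 / 870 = 2.57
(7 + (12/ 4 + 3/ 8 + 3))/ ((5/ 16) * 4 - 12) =-107/ 86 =-1.24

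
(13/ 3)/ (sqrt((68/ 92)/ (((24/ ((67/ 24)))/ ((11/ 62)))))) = 104 * sqrt(17866354)/ 12529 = 35.09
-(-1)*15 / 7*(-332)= -711.43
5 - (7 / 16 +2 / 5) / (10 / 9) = 3397 / 800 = 4.25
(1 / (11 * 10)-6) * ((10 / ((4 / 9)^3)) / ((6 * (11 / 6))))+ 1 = -472667 / 7744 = -61.04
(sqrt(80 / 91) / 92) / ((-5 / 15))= -0.03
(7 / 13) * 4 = 28 / 13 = 2.15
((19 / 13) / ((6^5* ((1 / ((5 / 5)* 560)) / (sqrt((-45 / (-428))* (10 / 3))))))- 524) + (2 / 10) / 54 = -141479 / 270 + 3325* sqrt(642) / 1352052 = -523.93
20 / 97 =0.21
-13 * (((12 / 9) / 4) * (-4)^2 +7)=-481 / 3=-160.33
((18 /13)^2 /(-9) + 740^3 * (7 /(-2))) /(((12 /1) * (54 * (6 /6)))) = -59922499009 /27378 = -2188709.88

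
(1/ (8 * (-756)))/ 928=-1/ 5612544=-0.00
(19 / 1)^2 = 361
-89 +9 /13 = -1148 /13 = -88.31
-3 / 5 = -0.60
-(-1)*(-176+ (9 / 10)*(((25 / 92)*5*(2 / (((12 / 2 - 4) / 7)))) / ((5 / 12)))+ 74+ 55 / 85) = -63193 / 782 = -80.81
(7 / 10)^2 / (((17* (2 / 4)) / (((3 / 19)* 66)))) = 4851 / 8075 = 0.60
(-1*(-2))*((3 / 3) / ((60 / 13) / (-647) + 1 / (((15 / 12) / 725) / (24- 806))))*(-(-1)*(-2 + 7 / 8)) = 75699 / 15259572880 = 0.00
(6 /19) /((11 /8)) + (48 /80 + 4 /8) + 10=23679 /2090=11.33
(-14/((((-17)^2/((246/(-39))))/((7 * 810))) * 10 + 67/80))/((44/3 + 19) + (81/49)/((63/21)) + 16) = -1913693040/5194229879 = -0.37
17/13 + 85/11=1292/143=9.03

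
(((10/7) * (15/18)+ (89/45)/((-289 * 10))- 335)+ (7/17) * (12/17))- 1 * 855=-1081968773/910350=-1188.52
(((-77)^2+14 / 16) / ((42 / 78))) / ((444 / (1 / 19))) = 29367 / 22496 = 1.31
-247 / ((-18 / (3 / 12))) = 247 / 72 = 3.43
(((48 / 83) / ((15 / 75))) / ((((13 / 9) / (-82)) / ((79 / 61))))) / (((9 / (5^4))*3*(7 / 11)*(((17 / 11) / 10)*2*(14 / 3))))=-293939250000 / 54827227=-5361.19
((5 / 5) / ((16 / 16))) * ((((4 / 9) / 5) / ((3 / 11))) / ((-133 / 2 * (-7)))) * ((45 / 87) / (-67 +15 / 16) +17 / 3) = 45793528 / 11557866915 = 0.00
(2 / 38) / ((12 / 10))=5 / 114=0.04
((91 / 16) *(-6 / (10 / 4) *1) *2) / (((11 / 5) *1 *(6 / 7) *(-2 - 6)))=637 / 352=1.81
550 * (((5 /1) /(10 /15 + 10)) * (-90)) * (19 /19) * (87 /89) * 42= -339136875 /356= -952631.67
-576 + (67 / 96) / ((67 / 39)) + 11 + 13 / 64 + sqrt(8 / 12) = -36121 / 64 + sqrt(6) / 3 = -563.57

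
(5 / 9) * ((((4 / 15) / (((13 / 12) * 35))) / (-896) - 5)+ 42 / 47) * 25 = -122941235 / 2155608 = -57.03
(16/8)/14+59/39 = 1.66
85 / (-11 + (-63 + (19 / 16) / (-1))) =-1360 / 1203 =-1.13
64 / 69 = 0.93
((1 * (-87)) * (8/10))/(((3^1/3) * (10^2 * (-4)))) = 0.17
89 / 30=2.97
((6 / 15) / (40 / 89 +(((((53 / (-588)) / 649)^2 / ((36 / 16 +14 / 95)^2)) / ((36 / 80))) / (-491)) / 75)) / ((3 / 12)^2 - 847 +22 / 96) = -15278449603858082724852 / 14535270337072106402696375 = -0.00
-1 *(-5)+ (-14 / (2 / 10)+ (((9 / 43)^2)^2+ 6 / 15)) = -64.60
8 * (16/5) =128/5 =25.60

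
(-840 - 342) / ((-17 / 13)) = 15366 / 17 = 903.88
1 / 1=1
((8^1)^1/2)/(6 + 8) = 0.29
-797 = -797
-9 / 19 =-0.47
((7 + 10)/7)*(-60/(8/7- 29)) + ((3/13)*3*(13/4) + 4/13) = 405/52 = 7.79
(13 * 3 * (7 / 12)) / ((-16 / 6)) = -273 / 32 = -8.53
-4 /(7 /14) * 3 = -24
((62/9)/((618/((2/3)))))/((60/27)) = 31/9270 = 0.00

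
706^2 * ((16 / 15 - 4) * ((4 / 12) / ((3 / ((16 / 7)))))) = -350898944 / 945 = -371321.63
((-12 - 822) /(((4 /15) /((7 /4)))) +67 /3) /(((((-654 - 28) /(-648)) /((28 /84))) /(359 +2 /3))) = -423461103 /682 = -620910.71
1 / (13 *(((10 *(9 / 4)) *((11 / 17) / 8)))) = 272 / 6435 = 0.04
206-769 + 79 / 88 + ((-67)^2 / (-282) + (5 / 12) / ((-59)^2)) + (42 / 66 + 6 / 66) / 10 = -577.95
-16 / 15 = -1.07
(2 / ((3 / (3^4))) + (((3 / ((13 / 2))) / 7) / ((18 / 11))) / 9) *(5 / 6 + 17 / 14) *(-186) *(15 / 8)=-884372185 / 22932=-38564.98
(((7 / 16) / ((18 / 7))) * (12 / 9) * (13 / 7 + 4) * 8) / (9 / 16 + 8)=4592 / 3699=1.24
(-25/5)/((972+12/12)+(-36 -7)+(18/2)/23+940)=-115/43019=-0.00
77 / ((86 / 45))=3465 / 86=40.29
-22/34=-11/17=-0.65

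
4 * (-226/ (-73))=904/ 73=12.38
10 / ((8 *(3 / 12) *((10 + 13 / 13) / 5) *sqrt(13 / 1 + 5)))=25 *sqrt(2) / 66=0.54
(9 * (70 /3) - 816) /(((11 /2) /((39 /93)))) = -15756 /341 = -46.21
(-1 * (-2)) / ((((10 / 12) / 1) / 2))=24 / 5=4.80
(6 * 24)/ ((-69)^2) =16/ 529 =0.03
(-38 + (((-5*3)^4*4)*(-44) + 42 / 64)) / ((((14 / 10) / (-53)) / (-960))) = -323816214321.43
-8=-8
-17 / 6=-2.83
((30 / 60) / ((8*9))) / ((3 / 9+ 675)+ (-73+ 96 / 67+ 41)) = 67 / 6220704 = 0.00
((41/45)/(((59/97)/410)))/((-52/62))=-5054767/6903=-732.26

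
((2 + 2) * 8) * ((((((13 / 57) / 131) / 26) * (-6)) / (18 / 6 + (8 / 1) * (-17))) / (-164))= -8 / 13572517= -0.00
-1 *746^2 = -556516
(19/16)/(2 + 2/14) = 133/240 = 0.55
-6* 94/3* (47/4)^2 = -103823/4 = -25955.75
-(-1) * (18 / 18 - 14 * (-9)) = 127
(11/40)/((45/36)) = 11/50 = 0.22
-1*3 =-3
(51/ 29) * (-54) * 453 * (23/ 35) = -28693926/ 1015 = -28269.88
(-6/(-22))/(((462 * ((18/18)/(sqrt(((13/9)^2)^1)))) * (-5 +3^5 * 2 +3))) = 13/7379064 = 0.00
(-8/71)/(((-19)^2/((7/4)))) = -14/25631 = -0.00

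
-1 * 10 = -10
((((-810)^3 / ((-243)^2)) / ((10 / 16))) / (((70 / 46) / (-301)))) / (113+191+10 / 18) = 25634880 / 2741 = 9352.38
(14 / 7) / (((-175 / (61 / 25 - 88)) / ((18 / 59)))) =77004 / 258125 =0.30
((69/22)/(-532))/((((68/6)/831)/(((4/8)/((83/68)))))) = -172017/971432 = -0.18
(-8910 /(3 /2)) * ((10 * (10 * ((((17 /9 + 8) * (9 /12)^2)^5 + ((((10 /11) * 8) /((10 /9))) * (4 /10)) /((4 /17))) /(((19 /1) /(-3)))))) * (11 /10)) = 1371093067012185 /2490368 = 550558418.28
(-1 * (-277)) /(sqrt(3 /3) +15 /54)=4986 /23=216.78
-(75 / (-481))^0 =-1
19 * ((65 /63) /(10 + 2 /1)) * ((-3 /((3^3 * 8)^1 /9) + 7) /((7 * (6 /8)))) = 67925 /31752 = 2.14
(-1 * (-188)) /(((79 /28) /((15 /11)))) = 78960 /869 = 90.86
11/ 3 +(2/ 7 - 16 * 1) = -253/ 21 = -12.05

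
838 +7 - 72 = 773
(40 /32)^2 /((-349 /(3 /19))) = -75 /106096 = -0.00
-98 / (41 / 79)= -7742 / 41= -188.83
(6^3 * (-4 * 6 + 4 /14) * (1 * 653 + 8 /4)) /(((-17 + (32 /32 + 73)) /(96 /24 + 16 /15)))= -2087616 /7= -298230.86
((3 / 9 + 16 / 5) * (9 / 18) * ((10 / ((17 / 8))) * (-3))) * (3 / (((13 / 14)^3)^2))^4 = -110388474511146894731779353083904 / 9227613096364298717117121137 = -11962.84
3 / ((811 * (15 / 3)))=0.00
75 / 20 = 3.75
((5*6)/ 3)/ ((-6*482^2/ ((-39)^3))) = 98865/ 232324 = 0.43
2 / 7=0.29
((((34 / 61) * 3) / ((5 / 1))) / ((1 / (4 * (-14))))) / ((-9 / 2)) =3808 / 915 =4.16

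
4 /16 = 1 /4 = 0.25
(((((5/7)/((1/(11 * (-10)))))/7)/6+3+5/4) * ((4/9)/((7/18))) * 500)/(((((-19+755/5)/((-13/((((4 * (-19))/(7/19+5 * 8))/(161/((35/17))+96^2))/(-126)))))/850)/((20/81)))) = -275503663900075000/15760899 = -17480199822.36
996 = 996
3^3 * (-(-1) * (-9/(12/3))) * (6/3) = -243/2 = -121.50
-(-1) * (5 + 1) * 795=4770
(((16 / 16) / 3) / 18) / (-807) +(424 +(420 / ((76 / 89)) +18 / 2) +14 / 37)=28344437837 / 30635334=925.22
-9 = -9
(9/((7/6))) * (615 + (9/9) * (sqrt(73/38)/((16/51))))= 4778.37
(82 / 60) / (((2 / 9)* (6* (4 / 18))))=369 / 80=4.61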